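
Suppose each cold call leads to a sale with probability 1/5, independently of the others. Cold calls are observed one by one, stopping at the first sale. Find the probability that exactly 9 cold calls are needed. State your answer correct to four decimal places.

0.0336

Geometric (trials to first success), p = 0.20.
P(Y = 9) = (1−p)^8 · p = 0.16777 · 0.20 = 0.033554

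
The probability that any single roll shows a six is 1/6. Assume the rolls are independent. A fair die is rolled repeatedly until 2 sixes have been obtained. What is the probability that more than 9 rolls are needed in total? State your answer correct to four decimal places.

Needing more than 9 rolls ⇔ fewer than 2 successes in the first 9. With X ~ Binomial(9, 0.166667), P(Y > 9) = P(X ≤ 1).
  k=0: C(9,0)·0.166667^0·0.833333^9 = 0.193807
  k=1: C(9,1)·0.166667^1·0.833333^8 = 0.348852
P(X ≤ 1) = 0.542659

0.5427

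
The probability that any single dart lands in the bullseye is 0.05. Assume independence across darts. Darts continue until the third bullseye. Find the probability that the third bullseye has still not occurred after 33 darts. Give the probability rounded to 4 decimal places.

0.7728

Needing more than 33 darts ⇔ fewer than 3 successes in the first 33. With X ~ Binomial(33, 0.05), P(Y > 33) = P(X ≤ 2).
  k=0: C(33,0)·0.05^0·0.95^33 = 0.184026
  k=1: C(33,1)·0.05^1·0.95^32 = 0.319624
  k=2: C(33,2)·0.05^2·0.95^31 = 0.269157
P(X ≤ 2) = 0.772807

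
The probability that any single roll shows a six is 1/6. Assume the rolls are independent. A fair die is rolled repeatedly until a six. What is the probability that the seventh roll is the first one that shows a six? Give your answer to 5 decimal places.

0.05582

Geometric (trials to first success), p = 0.166667.
P(Y = 7) = (1−p)^6 · p = 0.3349 · 0.166667 = 0.0558163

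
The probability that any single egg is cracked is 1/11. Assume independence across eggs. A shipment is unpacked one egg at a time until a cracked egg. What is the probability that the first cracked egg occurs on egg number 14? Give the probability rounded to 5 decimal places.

Geometric (trials to first success), p = 0.090909.
P(Y = 14) = (1−p)^13 · p = 0.28966 · 0.090909 = 0.0263331

0.02633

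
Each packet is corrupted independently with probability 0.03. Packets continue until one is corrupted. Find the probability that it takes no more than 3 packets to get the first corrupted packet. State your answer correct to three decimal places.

Y = number of packets to the first success; geometric, p = 0.03.
P(Y ≤ 3) = 1 − (1−p)^3 = 1 − 0.91267 = 0.08733

0.087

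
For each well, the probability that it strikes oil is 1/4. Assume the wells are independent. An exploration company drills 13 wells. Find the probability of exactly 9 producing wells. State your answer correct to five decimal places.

0.00086

X ~ Binomial(n=13, p=0.25).
P(X=9) = C(13,9) · p^9 · (1−p)^4
= 715 · 3.8147e-06 · 0.31641 = 0.0008630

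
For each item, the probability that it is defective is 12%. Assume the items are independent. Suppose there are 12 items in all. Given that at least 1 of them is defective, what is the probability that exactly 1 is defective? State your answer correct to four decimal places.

X ~ Binomial(12, 0.12). Want P(X=1 | X≥1) = P(X=1) / P(X≥1).
P(X=1) = C(12,1)·0.12^1·0.88^11 = 0.352916
P(X≥1) = 1 − 0.215671 = 0.784329
Ratio = 0.352916 / 0.784329 = 0.449960

0.4500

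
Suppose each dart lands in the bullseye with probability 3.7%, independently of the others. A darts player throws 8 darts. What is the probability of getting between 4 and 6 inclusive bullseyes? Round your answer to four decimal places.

X ~ Binomial(8, 0.037); P(4 ≤ X ≤ 6) = Σ C(8,k) p^k (1−p)^(8−k) over k:
  k=4: C(8,4)·0.037^4·0.963^4 = 0.000113
  k=5: C(8,5)·0.037^5·0.963^3 = 0.000003
  k=6: C(8,6)·0.037^6·0.963^2 = 0.000000
Total = 0.000116

0.0001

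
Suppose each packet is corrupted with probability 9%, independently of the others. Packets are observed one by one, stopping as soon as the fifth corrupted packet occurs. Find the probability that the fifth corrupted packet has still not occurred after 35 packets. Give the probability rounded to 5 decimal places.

Needing more than 35 packets ⇔ fewer than 5 successes in the first 35. With X ~ Binomial(35, 0.09), P(Y > 35) = P(X ≤ 4).
  k=0: C(35,0)·0.09^0·0.91^35 = 0.0368510
  k=1: C(35,1)·0.09^1·0.91^34 = 0.1275610
  k=2: C(35,2)·0.09^2·0.91^33 = 0.2144707
  k=3: C(35,3)·0.09^3·0.91^32 = 0.2333252
  k=4: C(35,4)·0.09^4·0.91^31 = 0.1846090
P(X ≤ 4) = 0.7968169

0.79682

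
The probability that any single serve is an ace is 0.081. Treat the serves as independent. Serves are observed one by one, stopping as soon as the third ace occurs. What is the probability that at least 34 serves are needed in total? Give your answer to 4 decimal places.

Needing more than 33 serves ⇔ fewer than 3 successes in the first 33. With X ~ Binomial(33, 0.081), P(Y > 33) = P(X ≤ 2).
  k=0: C(33,0)·0.081^0·0.919^33 = 0.061576
  k=1: C(33,1)·0.081^1·0.919^32 = 0.179100
  k=2: C(33,2)·0.081^2·0.919^31 = 0.252572
P(X ≤ 2) = 0.493248

0.4932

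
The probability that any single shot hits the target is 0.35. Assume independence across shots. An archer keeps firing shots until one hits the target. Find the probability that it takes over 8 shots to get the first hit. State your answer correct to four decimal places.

0.0319

Y = number of shots to the first success; geometric, p = 0.35.
P(Y > 8) = P(first 8 all fail) = (1−p)^8 = 0.031864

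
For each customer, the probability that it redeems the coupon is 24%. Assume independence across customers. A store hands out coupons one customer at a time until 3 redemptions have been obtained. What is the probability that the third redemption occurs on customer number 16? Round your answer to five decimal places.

Y = trial on which the third success occurs; negative binomial, r=3, p=0.24.
P(Y=16) = C(15,2) · p^3 · (1−p)^13
= 105 · 0.013824 · 0.028221 = 0.0409638

0.04096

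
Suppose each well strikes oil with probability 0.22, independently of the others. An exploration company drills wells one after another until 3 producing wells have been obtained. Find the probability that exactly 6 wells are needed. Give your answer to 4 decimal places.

Y = trial on which the third success occurs; negative binomial, r=3, p=0.22.
P(Y=6) = C(5,2) · p^3 · (1−p)^3
= 10 · 0.010648 · 0.47455 = 0.050530

0.0505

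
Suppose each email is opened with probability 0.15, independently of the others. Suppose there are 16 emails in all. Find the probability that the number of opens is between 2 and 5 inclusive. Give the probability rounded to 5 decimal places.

0.69255

X ~ Binomial(16, 0.15); P(2 ≤ X ≤ 5) = Σ C(16,k) p^k (1−p)^(16−k) over k:
  k=2: C(16,2)·0.15^2·0.85^14 = 0.2774781
  k=3: C(16,3)·0.15^3·0.85^13 = 0.2285114
  k=4: C(16,4)·0.15^4·0.85^12 = 0.1310580
  k=5: C(16,5)·0.15^5·0.85^11 = 0.0555069
Total = 0.6925544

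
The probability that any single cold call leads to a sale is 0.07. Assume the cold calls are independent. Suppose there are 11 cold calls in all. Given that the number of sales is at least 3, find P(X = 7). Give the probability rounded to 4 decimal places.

0.0001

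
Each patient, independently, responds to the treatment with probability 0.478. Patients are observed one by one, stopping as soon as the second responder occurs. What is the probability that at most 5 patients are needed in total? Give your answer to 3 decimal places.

0.784

Finishing within 5 patients ⇔ at least 2 successes in the first 5. With X ~ Binomial(5, 0.478), P(Y ≤ 5) = 1 − P(X ≤ 1).
  k=0: C(5,0)·0.478^0·0.522^5 = 0.03876
  k=1: C(5,1)·0.478^1·0.522^4 = 0.17745
1 − 0.21621 = 0.78379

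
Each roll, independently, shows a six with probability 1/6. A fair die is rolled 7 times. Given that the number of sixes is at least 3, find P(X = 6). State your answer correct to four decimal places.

X ~ Binomial(7, 0.166667). Want P(X=6 | X≥3) = P(X=6) / P(X≥3).
P(X=6) = C(7,6)·0.166667^6·0.833333^1 = 0.000125
P(X≥3) = 1 − 0.279082 − 0.390714 − 0.234429 = 0.095775
Ratio = 0.000125 / 0.095775 = 0.001305

0.0013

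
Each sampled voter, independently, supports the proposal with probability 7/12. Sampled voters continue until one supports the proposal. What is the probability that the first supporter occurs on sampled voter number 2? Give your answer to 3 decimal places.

0.243

Geometric (trials to first success), p = 0.583333.
P(Y = 2) = (1−p)^1 · p = 0.41667 · 0.583333 = 0.24306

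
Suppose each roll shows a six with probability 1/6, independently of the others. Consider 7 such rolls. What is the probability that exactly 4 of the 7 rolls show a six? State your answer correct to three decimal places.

X ~ Binomial(n=7, p=0.166667).
P(X=4) = C(7,4) · p^4 · (1−p)^3
= 35 · 0.0007716 · 0.5787 = 0.01563

0.016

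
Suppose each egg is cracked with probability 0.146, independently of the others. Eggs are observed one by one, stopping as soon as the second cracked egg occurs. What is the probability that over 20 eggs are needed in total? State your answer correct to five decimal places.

0.18815

Needing more than 20 eggs ⇔ fewer than 2 successes in the first 20. With X ~ Binomial(20, 0.146), P(Y > 20) = P(X ≤ 1).
  k=0: C(20,0)·0.146^0·0.854^20 = 0.0425753
  k=1: C(20,1)·0.146^1·0.854^19 = 0.1455735
P(X ≤ 1) = 0.1881488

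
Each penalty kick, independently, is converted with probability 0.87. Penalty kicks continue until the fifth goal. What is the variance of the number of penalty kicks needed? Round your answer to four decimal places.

Y = total penalty kicks until the fifth success; negative binomial with r=5, p=0.87.
Var(Y) = r(1−p)/p² = 5·0.13 / 0.87² = 0.858766

0.8588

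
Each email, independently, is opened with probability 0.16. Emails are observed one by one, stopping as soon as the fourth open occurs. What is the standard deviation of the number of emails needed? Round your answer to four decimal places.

11.4564

Y = total emails until the fourth success; negative binomial with r=4, p=0.16.
SD(Y) = √[r(1−p)/p²] = √(131.250000) = 11.456439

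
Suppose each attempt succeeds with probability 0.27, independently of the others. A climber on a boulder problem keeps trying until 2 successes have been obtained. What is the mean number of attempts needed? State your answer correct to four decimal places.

7.4074

Y = total attempts until the second success; negative binomial with r=2, p=0.27.
E[Y] = r / p = 2 / 0.27 = 7.407407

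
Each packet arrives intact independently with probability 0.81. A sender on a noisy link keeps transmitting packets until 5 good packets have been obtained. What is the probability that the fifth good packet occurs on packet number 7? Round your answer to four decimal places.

0.1888

Y = trial on which the fifth success occurs; negative binomial, r=5, p=0.81.
P(Y=7) = C(6,4) · p^5 · (1−p)^2
= 15 · 0.34868 · 0.0361 = 0.188809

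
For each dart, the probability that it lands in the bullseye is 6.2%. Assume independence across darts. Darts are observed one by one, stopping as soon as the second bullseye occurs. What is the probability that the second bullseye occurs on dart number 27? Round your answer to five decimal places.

0.02018

Y = trial on which the second success occurs; negative binomial, r=2, p=0.062.
P(Y=27) = C(26,1) · p^2 · (1−p)^25
= 26 · 0.003844 · 0.20187 = 0.0201757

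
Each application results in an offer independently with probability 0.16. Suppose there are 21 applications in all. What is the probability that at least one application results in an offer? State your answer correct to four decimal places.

P(at least one) = 1 − P(none) = 1 − (1 − 0.16)^21
= 1 − 0.025696 = 0.974304

0.9743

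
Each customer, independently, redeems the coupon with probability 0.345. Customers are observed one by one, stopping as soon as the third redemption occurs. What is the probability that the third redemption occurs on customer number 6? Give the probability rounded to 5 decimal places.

0.11539

Y = trial on which the third success occurs; negative binomial, r=3, p=0.345.
P(Y=6) = C(5,2) · p^3 · (1−p)^3
= 10 · 0.041064 · 0.28101 = 0.1153935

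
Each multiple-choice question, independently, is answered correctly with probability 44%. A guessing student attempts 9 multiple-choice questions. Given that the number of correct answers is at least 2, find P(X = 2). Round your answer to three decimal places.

X ~ Binomial(9, 0.44). Want P(X=2 | X≥2) = P(X=2) / P(X≥2).
P(X=2) = C(9,2)·0.44^2·0.56^7 = 0.12037
P(X≥2) = 1 − 0.00542 − 0.03830 = 0.95628
Ratio = 0.12037 / 0.95628 = 0.12587

0.126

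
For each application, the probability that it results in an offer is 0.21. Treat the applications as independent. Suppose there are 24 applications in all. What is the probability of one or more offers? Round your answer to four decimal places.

P(at least one) = 1 − P(none) = 1 − (1 − 0.21)^24
= 1 − 0.003492 = 0.996508

0.9965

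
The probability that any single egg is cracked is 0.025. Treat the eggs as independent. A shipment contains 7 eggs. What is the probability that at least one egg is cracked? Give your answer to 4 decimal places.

0.1624

P(at least one) = 1 − P(none) = 1 − (1 − 0.025)^7
= 1 − 0.837592 = 0.162408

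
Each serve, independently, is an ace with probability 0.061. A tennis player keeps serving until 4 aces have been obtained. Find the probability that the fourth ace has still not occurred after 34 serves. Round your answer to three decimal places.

0.849

Needing more than 34 serves ⇔ fewer than 4 successes in the first 34. With X ~ Binomial(34, 0.061), P(Y > 34) = P(X ≤ 3).
  k=0: C(34,0)·0.061^0·0.939^34 = 0.11766
  k=1: C(34,1)·0.061^1·0.939^33 = 0.25988
  k=2: C(34,2)·0.061^2·0.939^32 = 0.27856
  k=3: C(34,3)·0.061^3·0.939^31 = 0.19303
P(X ≤ 3) = 0.84913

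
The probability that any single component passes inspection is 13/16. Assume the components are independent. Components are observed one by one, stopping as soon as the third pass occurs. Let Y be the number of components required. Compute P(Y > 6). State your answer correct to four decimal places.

Needing more than 6 components ⇔ fewer than 3 successes in the first 6. With X ~ Binomial(6, 0.8125), P(Y > 6) = P(X ≤ 2).
  k=0: C(6,0)·0.8125^0·0.1875^6 = 0.000043
  k=1: C(6,1)·0.8125^1·0.1875^5 = 0.001130
  k=2: C(6,2)·0.8125^2·0.1875^4 = 0.012239
P(X ≤ 2) = 0.013412

0.0134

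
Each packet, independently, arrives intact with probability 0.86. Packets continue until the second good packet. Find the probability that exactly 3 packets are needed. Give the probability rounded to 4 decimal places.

Y = trial on which the second success occurs; negative binomial, r=2, p=0.86.
P(Y=3) = C(2,1) · p^2 · (1−p)^1
= 2 · 0.7396 · 0.14 = 0.207088

0.2071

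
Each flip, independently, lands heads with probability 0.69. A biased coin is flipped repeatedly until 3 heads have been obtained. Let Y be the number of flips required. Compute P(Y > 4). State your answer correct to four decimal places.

Needing more than 4 flips ⇔ fewer than 3 successes in the first 4. With X ~ Binomial(4, 0.69), P(Y > 4) = P(X ≤ 2).
  k=0: C(4,0)·0.69^0·0.31^4 = 0.009235
  k=1: C(4,1)·0.69^1·0.31^3 = 0.082223
  k=2: C(4,2)·0.69^2·0.31^2 = 0.274519
P(X ≤ 2) = 0.365978

0.3660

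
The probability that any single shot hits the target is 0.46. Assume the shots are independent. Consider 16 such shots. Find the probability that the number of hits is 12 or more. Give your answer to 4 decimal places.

0.0183

X ~ Binomial(16, 0.46); P(X ≥ 12) = Σ C(16,k) p^k (1−p)^(16−k) over k:
  k=12: C(16,12)·0.46^12·0.54^4 = 0.013891
  k=13: C(16,13)·0.46^13·0.54^3 = 0.003641
  k=14: C(16,14)·0.46^14·0.54^2 = 0.000665
  k=15: C(16,15)·0.46^15·0.54^1 = 0.000075
  k=16: C(16,16)·0.46^16·0.54^0 = 0.000004
Total = 0.018276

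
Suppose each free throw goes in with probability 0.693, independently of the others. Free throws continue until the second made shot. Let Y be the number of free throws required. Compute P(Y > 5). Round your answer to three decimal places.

0.034

Needing more than 5 free throws ⇔ fewer than 2 successes in the first 5. With X ~ Binomial(5, 0.693), P(Y > 5) = P(X ≤ 1).
  k=0: C(5,0)·0.693^0·0.307^5 = 0.00273
  k=1: C(5,1)·0.693^1·0.307^4 = 0.03078
P(X ≤ 1) = 0.03351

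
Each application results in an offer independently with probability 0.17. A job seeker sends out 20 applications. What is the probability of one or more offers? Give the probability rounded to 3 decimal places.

0.976

P(at least one) = 1 − P(none) = 1 − (1 − 0.17)^20
= 1 − 0.02407 = 0.97593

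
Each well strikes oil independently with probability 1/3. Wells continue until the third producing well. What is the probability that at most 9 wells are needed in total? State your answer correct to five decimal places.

0.62282

Finishing within 9 wells ⇔ at least 3 successes in the first 9. With X ~ Binomial(9, 0.333333), P(Y ≤ 9) = 1 − P(X ≤ 2).
  k=0: C(9,0)·0.333333^0·0.666667^9 = 0.0260123
  k=1: C(9,1)·0.333333^1·0.666667^8 = 0.1170553
  k=2: C(9,2)·0.333333^2·0.666667^7 = 0.2341107
1 − 0.3771783 = 0.6228217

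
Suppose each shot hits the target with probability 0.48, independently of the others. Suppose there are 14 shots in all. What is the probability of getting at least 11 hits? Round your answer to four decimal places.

X ~ Binomial(14, 0.48); P(X ≥ 11) = Σ C(14,k) p^k (1−p)^(14−k) over k:
  k=11: C(14,11)·0.48^11·0.52^3 = 0.015950
  k=12: C(14,12)·0.48^12·0.52^2 = 0.003681
  k=13: C(14,13)·0.48^13·0.52^1 = 0.000523
  k=14: C(14,14)·0.48^14·0.52^0 = 0.000034
Total = 0.020188

0.0202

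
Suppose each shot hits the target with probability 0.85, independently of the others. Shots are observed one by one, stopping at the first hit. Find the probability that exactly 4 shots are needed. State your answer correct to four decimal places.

Geometric (trials to first success), p = 0.85.
P(Y = 4) = (1−p)^3 · p = 0.003375 · 0.85 = 0.002869

0.0029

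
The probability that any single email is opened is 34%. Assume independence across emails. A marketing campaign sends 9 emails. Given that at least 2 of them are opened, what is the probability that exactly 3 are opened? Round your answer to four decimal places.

0.3151

X ~ Binomial(9, 0.34). Want P(X=3 | X≥2) = P(X=3) / P(X≥2).
P(X=3) = C(9,3)·0.34^3·0.66^6 = 0.272885
P(X≥2) = 1 − 0.023763 − 0.110172 = 0.866065
Ratio = 0.272885 / 0.866065 = 0.315086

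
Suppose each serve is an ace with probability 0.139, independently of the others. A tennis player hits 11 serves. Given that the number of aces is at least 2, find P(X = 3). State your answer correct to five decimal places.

X ~ Binomial(11, 0.139). Want P(X=3 | X≥2) = P(X=3) / P(X≥2).
P(X=3) = C(11,3)·0.139^3·0.861^8 = 0.1338300
P(X≥2) = 1 − 0.1927679 − 0.3423253 = 0.4649068
Ratio = 0.1338300 / 0.4649068 = 0.2878642

0.28786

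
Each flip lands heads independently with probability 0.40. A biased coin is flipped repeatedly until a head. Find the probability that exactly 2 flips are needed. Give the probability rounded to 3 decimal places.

Geometric (trials to first success), p = 0.40.
P(Y = 2) = (1−p)^1 · p = 0.6 · 0.40 = 0.24000

0.240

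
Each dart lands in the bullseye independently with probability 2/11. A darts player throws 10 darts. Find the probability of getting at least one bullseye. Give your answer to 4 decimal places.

P(at least one) = 1 − P(none) = 1 − (1 − 0.181818)^10
= 1 − 0.134431 = 0.865569

0.8656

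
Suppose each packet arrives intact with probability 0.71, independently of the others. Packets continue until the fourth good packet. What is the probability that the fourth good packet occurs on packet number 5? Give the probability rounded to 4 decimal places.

Y = trial on which the fourth success occurs; negative binomial, r=4, p=0.71.
P(Y=5) = C(4,3) · p^4 · (1−p)^1
= 4 · 0.25412 · 0.29 = 0.294775

0.2948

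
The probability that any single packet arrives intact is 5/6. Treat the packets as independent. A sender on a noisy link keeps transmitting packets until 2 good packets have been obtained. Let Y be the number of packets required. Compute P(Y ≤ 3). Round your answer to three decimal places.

0.926

Finishing within 3 packets ⇔ at least 2 successes in the first 3. With X ~ Binomial(3, 0.833333), P(Y ≤ 3) = 1 − P(X ≤ 1).
  k=0: C(3,0)·0.833333^0·0.166667^3 = 0.00463
  k=1: C(3,1)·0.833333^1·0.166667^2 = 0.06944
1 − 0.07407 = 0.92593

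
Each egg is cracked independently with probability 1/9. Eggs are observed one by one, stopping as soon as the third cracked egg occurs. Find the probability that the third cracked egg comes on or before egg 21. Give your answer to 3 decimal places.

0.418

Finishing within 21 eggs ⇔ at least 3 successes in the first 21. With X ~ Binomial(21, 0.111111), P(Y ≤ 21) = 1 − P(X ≤ 2).
  k=0: C(21,0)·0.111111^0·0.888889^21 = 0.08429
  k=1: C(21,1)·0.111111^1·0.888889^20 = 0.22127
  k=2: C(21,2)·0.111111^2·0.888889^19 = 0.27659
1 − 0.58216 = 0.41784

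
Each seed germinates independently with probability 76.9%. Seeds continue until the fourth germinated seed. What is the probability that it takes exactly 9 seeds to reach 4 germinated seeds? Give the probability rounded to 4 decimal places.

Y = trial on which the fourth success occurs; negative binomial, r=4, p=0.769.
P(Y=9) = C(8,3) · p^4 · (1−p)^5
= 56 · 0.34971 · 0.00065775 = 0.012881

0.0129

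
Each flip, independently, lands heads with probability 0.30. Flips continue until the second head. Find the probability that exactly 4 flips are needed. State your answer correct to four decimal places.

Y = trial on which the second success occurs; negative binomial, r=2, p=0.30.
P(Y=4) = C(3,1) · p^2 · (1−p)^2
= 3 · 0.09 · 0.49 = 0.132300

0.1323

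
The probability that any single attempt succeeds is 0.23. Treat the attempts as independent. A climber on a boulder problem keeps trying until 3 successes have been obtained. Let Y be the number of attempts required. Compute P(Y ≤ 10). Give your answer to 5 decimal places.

Finishing within 10 attempts ⇔ at least 3 successes in the first 10. With X ~ Binomial(10, 0.23), P(Y ≤ 10) = 1 − P(X ≤ 2).
  k=0: C(10,0)·0.23^0·0.77^10 = 0.0732668
  k=1: C(10,1)·0.23^1·0.77^9 = 0.2188489
  k=2: C(10,2)·0.23^2·0.77^8 = 0.2941670
1 − 0.5862827 = 0.4137173

0.41372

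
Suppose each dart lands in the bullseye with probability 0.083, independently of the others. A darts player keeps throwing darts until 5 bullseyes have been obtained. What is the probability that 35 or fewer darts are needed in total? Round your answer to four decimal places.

0.1611

Finishing within 35 darts ⇔ at least 5 successes in the first 35. With X ~ Binomial(35, 0.083), P(Y ≤ 35) = 1 − P(X ≤ 4).
  k=0: C(35,0)·0.083^0·0.917^35 = 0.048187
  k=1: C(35,1)·0.083^1·0.917^34 = 0.152652
  k=2: C(35,2)·0.083^2·0.917^33 = 0.234888
  k=3: C(35,3)·0.083^3·0.917^32 = 0.233864
  k=4: C(35,4)·0.083^4·0.917^31 = 0.169341
1 − 0.838932 = 0.161068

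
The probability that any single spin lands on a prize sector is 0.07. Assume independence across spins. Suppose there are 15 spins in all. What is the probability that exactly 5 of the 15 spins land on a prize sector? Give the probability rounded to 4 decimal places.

X ~ Binomial(n=15, p=0.07).
P(X=5) = C(15,5) · p^5 · (1−p)^10
= 3003 · 1.6807e-06 · 0.48398 = 0.002443

0.0024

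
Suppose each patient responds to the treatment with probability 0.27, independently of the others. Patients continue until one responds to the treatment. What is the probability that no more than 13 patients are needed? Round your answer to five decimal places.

Y = number of patients to the first success; geometric, p = 0.27.
P(Y ≤ 13) = 1 − (1−p)^13 = 1 − 0.0167185 = 0.9832815

0.98328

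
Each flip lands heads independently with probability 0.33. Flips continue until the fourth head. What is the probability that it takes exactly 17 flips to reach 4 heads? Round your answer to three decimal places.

0.036

Y = trial on which the fourth success occurs; negative binomial, r=4, p=0.33.
P(Y=17) = C(16,3) · p^4 · (1−p)^13
= 560 · 0.011859 · 0.0054824 = 0.03641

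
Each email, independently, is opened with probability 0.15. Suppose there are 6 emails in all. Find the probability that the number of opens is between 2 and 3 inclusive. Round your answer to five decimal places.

0.21763

X ~ Binomial(6, 0.15); P(2 ≤ X ≤ 3) = Σ C(6,k) p^k (1−p)^(6−k) over k:
  k=2: C(6,2)·0.15^2·0.85^4 = 0.1761771
  k=3: C(6,3)·0.15^3·0.85^3 = 0.0414534
Total = 0.2176305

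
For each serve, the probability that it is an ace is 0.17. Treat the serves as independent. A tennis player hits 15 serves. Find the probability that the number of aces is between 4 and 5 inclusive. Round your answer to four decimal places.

X ~ Binomial(15, 0.17); P(4 ≤ X ≤ 5) = Σ C(15,k) p^k (1−p)^(15−k) over k:
  k=4: C(15,4)·0.17^4·0.83^11 = 0.146821
  k=5: C(15,5)·0.17^5·0.83^10 = 0.066158
Total = 0.212978

0.2130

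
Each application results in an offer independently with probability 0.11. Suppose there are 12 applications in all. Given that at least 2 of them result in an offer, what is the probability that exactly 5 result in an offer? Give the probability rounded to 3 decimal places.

X ~ Binomial(12, 0.11). Want P(X=5 | X≥2) = P(X=5) / P(X≥2).
P(X=5) = C(12,5)·0.11^5·0.89^7 = 0.00564
P(X≥2) = 1 − 0.24699 − 0.36632 = 0.38669
Ratio = 0.00564 / 0.38669 = 0.01459

0.015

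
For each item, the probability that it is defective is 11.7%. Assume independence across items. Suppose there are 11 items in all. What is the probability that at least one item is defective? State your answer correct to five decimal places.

0.74557

P(at least one) = 1 − P(none) = 1 − (1 − 0.117)^11
= 1 − 0.2544297 = 0.7455703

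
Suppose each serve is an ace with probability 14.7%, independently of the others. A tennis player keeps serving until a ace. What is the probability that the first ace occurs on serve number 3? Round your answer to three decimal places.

0.107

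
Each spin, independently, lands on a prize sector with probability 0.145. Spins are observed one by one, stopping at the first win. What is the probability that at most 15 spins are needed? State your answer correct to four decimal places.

0.9046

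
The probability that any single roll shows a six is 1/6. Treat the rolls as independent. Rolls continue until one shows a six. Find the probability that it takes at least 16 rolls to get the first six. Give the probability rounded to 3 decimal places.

0.065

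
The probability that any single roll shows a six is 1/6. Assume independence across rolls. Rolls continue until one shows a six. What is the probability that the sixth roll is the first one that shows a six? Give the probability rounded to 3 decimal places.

0.067

Geometric (trials to first success), p = 0.166667.
P(Y = 6) = (1−p)^5 · p = 0.40188 · 0.166667 = 0.06698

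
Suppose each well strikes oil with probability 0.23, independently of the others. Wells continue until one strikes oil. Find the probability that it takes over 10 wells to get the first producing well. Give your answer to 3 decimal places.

0.073

Y = number of wells to the first success; geometric, p = 0.23.
P(Y > 10) = P(first 10 all fail) = (1−p)^10 = 0.07327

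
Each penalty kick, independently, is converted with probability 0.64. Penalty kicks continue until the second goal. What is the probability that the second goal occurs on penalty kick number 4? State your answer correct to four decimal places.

Y = trial on which the second success occurs; negative binomial, r=2, p=0.64.
P(Y=4) = C(3,1) · p^2 · (1−p)^2
= 3 · 0.4096 · 0.1296 = 0.159252

0.1593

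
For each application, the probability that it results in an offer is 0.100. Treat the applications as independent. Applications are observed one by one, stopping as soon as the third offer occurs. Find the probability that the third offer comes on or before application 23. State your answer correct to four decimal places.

0.4080

Finishing within 23 applications ⇔ at least 3 successes in the first 23. With X ~ Binomial(23, 0.10), P(Y ≤ 23) = 1 − P(X ≤ 2).
  k=0: C(23,0)·0.10^0·0.90^23 = 0.088629
  k=1: C(23,1)·0.10^1·0.90^22 = 0.226497
  k=2: C(23,2)·0.10^2·0.90^21 = 0.276830
1 − 0.591957 = 0.408043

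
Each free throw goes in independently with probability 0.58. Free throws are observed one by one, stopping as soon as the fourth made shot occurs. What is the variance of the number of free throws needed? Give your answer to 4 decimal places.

4.9941

Y = total free throws until the fourth success; negative binomial with r=4, p=0.58.
Var(Y) = r(1−p)/p² = 4·0.42 / 0.58² = 4.994055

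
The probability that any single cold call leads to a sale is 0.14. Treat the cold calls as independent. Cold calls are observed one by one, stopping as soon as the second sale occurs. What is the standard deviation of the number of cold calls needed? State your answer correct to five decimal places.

Y = total cold calls until the second success; negative binomial with r=2, p=0.14.
SD(Y) = √[r(1−p)/p²] = √(87.7551020) = 9.3677693

9.36777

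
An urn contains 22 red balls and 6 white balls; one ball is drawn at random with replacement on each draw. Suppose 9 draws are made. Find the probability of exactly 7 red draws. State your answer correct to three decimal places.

X ~ Binomial(n=9, p=0.785714).
P(X=7) = C(9,7) · p^7 · (1−p)^2
= 36 · 0.18486 · 0.045918 = 0.30559

0.306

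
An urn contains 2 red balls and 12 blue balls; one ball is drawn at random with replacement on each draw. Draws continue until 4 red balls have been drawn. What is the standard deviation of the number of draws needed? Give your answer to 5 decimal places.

Y = total draws until the fourth success; negative binomial with r=4, p=0.142857.
SD(Y) = √[r(1−p)/p²] = √(168.0000000) = 12.9614814

12.96148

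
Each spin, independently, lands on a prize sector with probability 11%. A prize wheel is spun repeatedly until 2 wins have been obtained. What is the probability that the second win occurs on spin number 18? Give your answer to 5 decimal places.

0.03188

Y = trial on which the second success occurs; negative binomial, r=2, p=0.11.
P(Y=18) = C(17,1) · p^2 · (1−p)^16
= 17 · 0.0121 · 0.15497 = 0.0318768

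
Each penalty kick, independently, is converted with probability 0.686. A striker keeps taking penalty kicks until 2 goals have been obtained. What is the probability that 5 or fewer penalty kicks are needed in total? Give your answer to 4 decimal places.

0.9636

Finishing within 5 penalty kicks ⇔ at least 2 successes in the first 5. With X ~ Binomial(5, 0.686), P(Y ≤ 5) = 1 − P(X ≤ 1).
  k=0: C(5,0)·0.686^0·0.314^5 = 0.003052
  k=1: C(5,1)·0.686^1·0.314^4 = 0.033344
1 − 0.036396 = 0.963604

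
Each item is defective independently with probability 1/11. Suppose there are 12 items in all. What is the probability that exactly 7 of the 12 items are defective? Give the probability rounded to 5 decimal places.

0.00003

X ~ Binomial(n=12, p=0.090909).
P(X=7) = C(12,7) · p^7 · (1−p)^5
= 792 · 5.1316e-08 · 0.62092 = 0.0000252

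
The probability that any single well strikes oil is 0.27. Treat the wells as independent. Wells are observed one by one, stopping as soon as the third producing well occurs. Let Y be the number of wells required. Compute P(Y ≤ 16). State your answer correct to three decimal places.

0.848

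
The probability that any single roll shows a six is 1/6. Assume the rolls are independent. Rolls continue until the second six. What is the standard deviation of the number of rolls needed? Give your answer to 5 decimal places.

7.74597

Y = total rolls until the second success; negative binomial with r=2, p=0.166667.
SD(Y) = √[r(1−p)/p²] = √(60.0000000) = 7.7459667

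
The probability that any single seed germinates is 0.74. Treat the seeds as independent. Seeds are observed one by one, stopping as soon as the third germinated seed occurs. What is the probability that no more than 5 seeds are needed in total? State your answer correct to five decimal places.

0.88566

Finishing within 5 seeds ⇔ at least 3 successes in the first 5. With X ~ Binomial(5, 0.74), P(Y ≤ 5) = 1 − P(X ≤ 2).
  k=0: C(5,0)·0.74^0·0.26^5 = 0.0011881
  k=1: C(5,1)·0.74^1·0.26^4 = 0.0169081
  k=2: C(5,2)·0.74^2·0.26^3 = 0.0962462
1 − 0.1143424 = 0.8856576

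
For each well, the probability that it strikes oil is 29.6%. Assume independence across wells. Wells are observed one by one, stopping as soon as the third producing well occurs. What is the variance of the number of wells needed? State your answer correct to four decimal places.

Y = total wells until the third success; negative binomial with r=3, p=0.296.
Var(Y) = r(1−p)/p² = 3·0.704 / 0.296² = 24.105186

24.1052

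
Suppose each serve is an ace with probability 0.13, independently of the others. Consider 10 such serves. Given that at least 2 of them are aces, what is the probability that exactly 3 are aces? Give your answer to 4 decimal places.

X ~ Binomial(10, 0.13). Want P(X=3 | X≥2) = P(X=3) / P(X≥2).
P(X=3) = C(10,3)·0.13^3·0.87^7 = 0.099459
P(X≥2) = 1 − 0.248423 − 0.371207 = 0.380369
Ratio = 0.099459 / 0.380369 = 0.261481

0.2615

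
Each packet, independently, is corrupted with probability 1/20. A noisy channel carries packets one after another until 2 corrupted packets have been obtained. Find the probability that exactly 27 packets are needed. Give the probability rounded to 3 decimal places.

Y = trial on which the second success occurs; negative binomial, r=2, p=0.05.
P(Y=27) = C(26,1) · p^2 · (1−p)^25
= 26 · 0.0025 · 0.27739 = 0.01803

0.018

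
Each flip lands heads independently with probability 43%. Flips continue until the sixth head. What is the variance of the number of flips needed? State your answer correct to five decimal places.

Y = total flips until the sixth success; negative binomial with r=6, p=0.43.
Var(Y) = r(1−p)/p² = 6·0.57 / 0.43² = 18.4964846

18.49648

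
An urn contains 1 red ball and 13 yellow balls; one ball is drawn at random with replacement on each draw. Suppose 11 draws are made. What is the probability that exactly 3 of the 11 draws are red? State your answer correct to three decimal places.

0.033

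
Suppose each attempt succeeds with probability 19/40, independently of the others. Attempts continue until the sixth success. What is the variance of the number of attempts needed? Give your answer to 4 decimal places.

Y = total attempts until the sixth success; negative binomial with r=6, p=0.475.
Var(Y) = r(1−p)/p² = 6·0.525 / 0.475² = 13.961219

13.9612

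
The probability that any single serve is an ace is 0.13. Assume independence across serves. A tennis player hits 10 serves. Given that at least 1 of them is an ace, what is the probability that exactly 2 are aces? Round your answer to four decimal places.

X ~ Binomial(10, 0.13). Want P(X=2 | X≥1) = P(X=2) / P(X≥1).
P(X=2) = C(10,2)·0.13^2·0.87^8 = 0.249605
P(X≥1) = 1 − 0.248423 = 0.751577
Ratio = 0.249605 / 0.751577 = 0.332109

0.3321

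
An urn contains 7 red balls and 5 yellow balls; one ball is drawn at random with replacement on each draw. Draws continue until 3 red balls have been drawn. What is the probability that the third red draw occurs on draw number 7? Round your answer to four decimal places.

Y = trial on which the third success occurs; negative binomial, r=3, p=0.583333.
P(Y=7) = C(6,2) · p^3 · (1−p)^4
= 15 · 0.1985 · 0.030141 = 0.089742

0.0897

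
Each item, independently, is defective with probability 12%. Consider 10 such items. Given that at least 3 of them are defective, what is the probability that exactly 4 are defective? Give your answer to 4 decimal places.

X ~ Binomial(10, 0.12). Want P(X=4 | X≥3) = P(X=4) / P(X≥3).
P(X=4) = C(10,4)·0.12^4·0.88^6 = 0.020223
P(X≥3) = 1 − 0.278501 − 0.379774 − 0.233043 = 0.108682
Ratio = 0.020223 / 0.108682 = 0.186073

0.1861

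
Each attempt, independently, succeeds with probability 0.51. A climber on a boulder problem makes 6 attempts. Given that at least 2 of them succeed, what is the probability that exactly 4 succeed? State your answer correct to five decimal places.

X ~ Binomial(6, 0.51). Want P(X=4 | X≥2) = P(X=4) / P(X≥2).
P(X=4) = C(6,4)·0.51^4·0.49^2 = 0.2436487
P(X≥2) = 1 − 0.0138413 − 0.0864374 = 0.8997213
Ratio = 0.2436487 / 0.8997213 = 0.2708047

0.27080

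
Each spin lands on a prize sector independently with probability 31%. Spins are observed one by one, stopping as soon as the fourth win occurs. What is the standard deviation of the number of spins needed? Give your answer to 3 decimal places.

Y = total spins until the fourth success; negative binomial with r=4, p=0.31.
SD(Y) = √[r(1−p)/p²] = √(28.72008) = 5.35911

5.359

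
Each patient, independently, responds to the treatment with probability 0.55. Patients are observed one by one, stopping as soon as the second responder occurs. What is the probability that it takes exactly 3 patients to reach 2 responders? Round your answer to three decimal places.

0.272

Y = trial on which the second success occurs; negative binomial, r=2, p=0.55.
P(Y=3) = C(2,1) · p^2 · (1−p)^1
= 2 · 0.3025 · 0.45 = 0.27225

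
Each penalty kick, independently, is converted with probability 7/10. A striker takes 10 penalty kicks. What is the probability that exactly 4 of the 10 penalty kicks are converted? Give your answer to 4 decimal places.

0.0368

X ~ Binomial(n=10, p=0.70).
P(X=4) = C(10,4) · p^4 · (1−p)^6
= 210 · 0.2401 · 0.000729 = 0.036757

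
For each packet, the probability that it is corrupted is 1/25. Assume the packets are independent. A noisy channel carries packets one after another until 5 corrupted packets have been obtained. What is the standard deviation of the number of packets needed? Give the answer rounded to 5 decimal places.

Y = total packets until the fifth success; negative binomial with r=5, p=0.04.
SD(Y) = √[r(1−p)/p²] = √(3000.0000000) = 54.7722558

54.77226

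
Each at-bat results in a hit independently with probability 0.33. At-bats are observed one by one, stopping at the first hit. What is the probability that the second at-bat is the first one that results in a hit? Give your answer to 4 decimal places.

Geometric (trials to first success), p = 0.33.
P(Y = 2) = (1−p)^1 · p = 0.67 · 0.33 = 0.221100

0.2211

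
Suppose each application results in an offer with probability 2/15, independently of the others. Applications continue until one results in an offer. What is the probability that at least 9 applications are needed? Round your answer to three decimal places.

Y = number of applications to the first success; geometric, p = 0.133333.
P(Y > 8) = P(first 8 all fail) = (1−p)^8 = 0.31829

0.318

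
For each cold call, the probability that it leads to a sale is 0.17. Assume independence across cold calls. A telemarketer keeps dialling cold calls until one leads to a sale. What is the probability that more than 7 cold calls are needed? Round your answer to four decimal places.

0.2714

Y = number of cold calls to the first success; geometric, p = 0.17.
P(Y > 7) = P(first 7 all fail) = (1−p)^7 = 0.271361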